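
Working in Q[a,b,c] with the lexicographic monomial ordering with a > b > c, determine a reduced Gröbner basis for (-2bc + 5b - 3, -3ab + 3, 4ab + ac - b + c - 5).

G = {a + 2/3c - 5/3, b + 2/3c^2 - 8/3c + 1, c^3 - 13/2c^2 + 23/2c - 6}

f_1 = -2bc + 5b - 3, LT = bc.
f_2 = -3ab + 3, LT = ab.
f_3 = 4ab + ac - b + c - 5, LT = ab.

S(f_1,f_2): lcm = abc. S = -5/2ab + 3/2a + c.
  leading term ab: subtract (5/6)·f_2 from -5/2ab + 3/2a + c → 3/2a + c - 5/2
  leading term a: no divisor's leading term divides it; move 3/2a to the remainder.
  leading term c: no divisor's leading term divides it; move c to the remainder.
  leading term 1: no divisor's leading term divides it; move -5/2 to the remainder.
  remainder 3/2a + c - 5/2 ≠ 0; add g_4 = 3/2a + c - 5/2 to the basis.

S(f_1,f_3): lcm = abc. S = -5/2ab - 1/4ac^2 + 3/2a + 1/4bc - 1/4c^2 + 5/4c.
  leading term ab: subtract (5/6)·f_2 from -5/2ab - 1/4ac^2 + 3/2a + 1/4bc - 1/4c^2 + 5/4c → -1/4ac^2 + 3/2a + 1/4bc - 1/4c^2 + 5/4c - 5/2
  leading term ac^2: subtract (-1/6c^2)·g_4 from -1/4ac^2 + 3/2a + 1/4bc - 1/4c^2 + 5/4c - 5/2 → 3/2a + 1/4bc + 1/6c^3 - 2/3c^2 + 5/4c - 5/2
  leading term a: subtract (1)·g_4 from 3/2a + 1/4bc + 1/6c^3 - 2/3c^2 + 5/4c - 5/2 → 1/4bc + 1/6c^3 - 2/3c^2 + 1/4c
  leading term bc: subtract (-1/8)·f_1 from 1/4bc + 1/6c^3 - 2/3c^2 + 1/4c → 5/8b + 1/6c^3 - 2/3c^2 + 1/4c - 3/8
  leading term b: no divisor's leading term divides it; move 5/8b to the remainder.
  leading term c^3: no divisor's leading term divides it; move 1/6c^3 to the remainder.
  leading term c^2: no divisor's leading term divides it; move -2/3c^2 to the remainder.
  leading term c: no divisor's leading term divides it; move 1/4c to the remainder.
  leading term 1: no divisor's leading term divides it; move -3/8 to the remainder.
  remainder 5/8b + 1/6c^3 - 2/3c^2 + 1/4c - 3/8 ≠ 0; add g_5 = 5/8b + 1/6c^3 - 2/3c^2 + 1/4c - 3/8 to the basis.

S(f_2,f_3): lcm = ab. S = -1/4ac + 1/4b - 1/4c + 1/4.
  leading term ac: subtract (-1/6c)·g_4 from -1/4ac + 1/4b - 1/4c + 1/4 → 1/4b + 1/6c^2 - 2/3c + 1/4
  leading term b: subtract (2/5)·g_5 from 1/4b + 1/6c^2 - 2/3c + 1/4 → -1/15c^3 + 13/30c^2 - 23/30c + 2/5
  leading term c^3: no divisor's leading term divides it; move -1/15c^3 to the remainder.
  leading term c^2: no divisor's leading term divides it; move 13/30c^2 to the remainder.
  leading term c: no divisor's leading term divides it; move -23/30c to the remainder.
  leading term 1: no divisor's leading term divides it; move 2/5 to the remainder.
  remainder -1/15c^3 + 13/30c^2 - 23/30c + 2/5 ≠ 0; add g_6 = -1/15c^3 + 13/30c^2 - 23/30c + 2/5 to the basis.

S(f_1,g_4): leading monomials are coprime, so the S-polynomial reduces to 0 (Buchberger's first criterion).
S(f_2,g_4): lcm = ab. S = -2/3bc + 5/3b - 1.
  leading term bc: subtract (1/3)·f_1 from -2/3bc + 5/3b - 1 → 0
  remainder 0.

S(f_3,g_4): lcm = ab. S = 1/4ac - 2/3bc + 17/12b + 1/4c - 5/4.
  leading term ac: subtract (1/6c)·g_4 from 1/4ac - 2/3bc + 17/12b + 1/4c - 5/4 → -2/3bc + 17/12b - 1/6c^2 + 2/3c - 5/4
  leading term bc: subtract (1/3)·f_1 from -2/3bc + 17/12b - 1/6c^2 + 2/3c - 5/4 → -1/4b - 1/6c^2 + 2/3c - 1/4
  leading term b: subtract (-2/5)·g_5 from -1/4b - 1/6c^2 + 2/3c - 1/4 → 1/15c^3 - 13/30c^2 + 23/30c - 2/5
  leading term c^3: subtract (-1)·g_6 from 1/15c^3 - 13/30c^2 + 23/30c - 2/5 → 0
  remainder 0.

S(f_1,g_5): lcm = bc. S = -5/2b - 4/15c^4 + 16/15c^3 - 2/5c^2 + 3/5c + 3/2.
  leading term b: subtract (-4)·g_5 from -5/2b - 4/15c^4 + 16/15c^3 - 2/5c^2 + 3/5c + 3/2 → -4/15c^4 + 26/15c^3 - 46/15c^2 + 8/5c
  leading term c^4: subtract (4c)·g_6 from -4/15c^4 + 26/15c^3 - 46/15c^2 + 8/5c → 0
  remainder 0.

S(f_2,g_5): lcm = ab. S = -4/15ac^3 + 16/15ac^2 - 2/5ac + 3/5a - 1.
  leading term ac^3: subtract (-8/45c^3)·g_4 from -4/15ac^3 + 16/15ac^2 - 2/5ac + 3/5a - 1 → 16/15ac^2 - 2/5ac + 3/5a + 8/45c^4 - 4/9c^3 - 1
  leading term ac^2: subtract (32/45c^2)·g_4 from 16/15ac^2 - 2/5ac + 3/5a + 8/45c^4 - 4/9c^3 - 1 → -2/5ac + 3/5a + 8/45c^4 - 52/45c^3 + 16/9c^2 - 1
  leading term ac: subtract (-4/15c)·g_4 from -2/5ac + 3/5a + 8/45c^4 - 52/45c^3 + 16/9c^2 - 1 → 3/5a + 8/45c^4 - 52/45c^3 + 92/45c^2 - 2/3c - 1
  leading term a: subtract (2/5)·g_4 from 3/5a + 8/45c^4 - 52/45c^3 + 92/45c^2 - 2/3c - 1 → 8/45c^4 - 52/45c^3 + 92/45c^2 - 16/15c
  leading term c^4: subtract (-8/3c)·g_6 from 8/45c^4 - 52/45c^3 + 92/45c^2 - 16/15c → 0
  remainder 0.

S(f_3,g_5): lcm = ab. S = -4/15ac^3 + 16/15ac^2 - 3/20ac + 3/5a - 1/4b + 1/4c - 5/4.
  leading term ac^3: subtract (-8/45c^3)·g_4 from -4/15ac^3 + 16/15ac^2 - 3/20ac + 3/5a - 1/4b + 1/4c - 5/4 → 16/15ac^2 - 3/20ac + 3/5a - 1/4b + 8/45c^4 - 4/9c^3 + 1/4c - 5/4
  leading term ac^2: subtract (32/45c^2)·g_4 from 16/15ac^2 - 3/20ac + 3/5a - 1/4b + 8/45c^4 - 4/9c^3 + 1/4c - 5/4 → -3/20ac + 3/5a - 1/4b + 8/45c^4 - 52/45c^3 + 16/9c^2 + 1/4c - 5/4
  leading term ac: subtract (-1/10c)·g_4 from -3/20ac + 3/5a - 1/4b + 8/45c^4 - 52/45c^3 + 16/9c^2 + 1/4c - 5/4 → 3/5a - 1/4b + 8/45c^4 - 52/45c^3 + 169/90c^2 - 5/4
  leading term a: subtract (2/5)·g_4 from 3/5a - 1/4b + 8/45c^4 - 52/45c^3 + 169/90c^2 - 5/4 → -1/4b + 8/45c^4 - 52/45c^3 + 169/90c^2 - 2/5c - 1/4
  leading term b: subtract (-2/5)·g_5 from -1/4b + 8/45c^4 - 52/45c^3 + 169/90c^2 - 2/5c - 1/4 → 8/45c^4 - 49/45c^3 + 29/18c^2 - 3/10c - 2/5
  leading term c^4: subtract (-8/3c)·g_6 from 8/45c^4 - 49/45c^3 + 29/18c^2 - 3/10c - 2/5 → 1/15c^3 - 13/30c^2 + 23/30c - 2/5
  leading term c^3: subtract (-1)·g_6 from 1/15c^3 - 13/30c^2 + 23/30c - 2/5 → 0
  remainder 0.

S(g_4,g_5): leading monomials are coprime, so the S-polynomial reduces to 0 (Buchberger's first criterion).
S(f_1,g_6): lcm = bc^3. S = 4bc^2 - 23/2bc + 6b + 3/2c^2.
  leading term bc^2: subtract (-2c)·f_1 from 4bc^2 - 23/2bc + 6b + 3/2c^2 → -3/2bc + 6b + 3/2c^2 - 6c
  leading term bc: subtract (3/4)·f_1 from -3/2bc + 6b + 3/2c^2 - 6c → 9/4b + 3/2c^2 - 6c + 9/4
  leading term b: subtract (18/5)·g_5 from 9/4b + 3/2c^2 - 6c + 9/4 → -3/5c^3 + 39/10c^2 - 69/10c + 18/5
  leading term c^3: subtract (9)·g_6 from -3/5c^3 + 39/10c^2 - 69/10c + 18/5 → 0
  remainder 0.

S(f_2,g_6): leading monomials are coprime, so the S-polynomial reduces to 0 (Buchberger's first criterion).
S(f_3,g_6): leading monomials are coprime, so the S-polynomial reduces to 0 (Buchberger's first criterion).
S(g_4,g_6): leading monomials are coprime, so the S-polynomial reduces to 0 (Buchberger's first criterion).
S(g_5,g_6): leading monomials are coprime, so the S-polynomial reduces to 0 (Buchberger's first criterion).
Every S-polynomial of the final basis reduces to 0, so we have a Gröbner basis.
Inter-reduce: drop elements whose leading term is divisible by another's, tail-reduce, and make monic.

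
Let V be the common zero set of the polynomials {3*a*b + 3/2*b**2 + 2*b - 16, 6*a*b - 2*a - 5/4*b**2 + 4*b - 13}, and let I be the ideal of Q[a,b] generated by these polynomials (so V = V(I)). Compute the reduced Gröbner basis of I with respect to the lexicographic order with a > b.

G = {a + 17/8*b**2 - 19/2, b**3 - 4/17*b**2 - 244/51*b + 128/51}

This is the nonlinear analogue of row-reducing a linear system.

f_1 = 3*a*b + 3/2*b**2 + 2*b - 16, LT = a*b.
f_2 = 6*a*b - 2*a - 5/4*b**2 + 4*b - 13, LT = a*b.

S(f_1,f_2): lcm = a*b. S = 1/3*a + 17/24*b**2 - 19/6.
  leading term a: no divisor's leading term divides it; move 1/3*a to the remainder.
  leading term b**2: no divisor's leading term divides it; move 17/24*b**2 to the remainder.
  leading term 1: no divisor's leading term divides it; move -19/6 to the remainder.
  remainder 1/3*a + 17/24*b**2 - 19/6 ≠ 0; add g_3 = 1/3*a + 17/24*b**2 - 19/6 to the basis.

S(f_1,g_3): lcm = a*b. S = -17/8*b**3 + 1/2*b**2 + 61/6*b - 16/3.
  leading term b**3: no divisor's leading term divides it; move -17/8*b**3 to the remainder.
  leading term b**2: no divisor's leading term divides it; move 1/2*b**2 to the remainder.
  leading term b: no divisor's leading term divides it; move 61/6*b to the remainder.
  leading term 1: no divisor's leading term divides it; move -16/3 to the remainder.
  remainder -17/8*b**3 + 1/2*b**2 + 61/6*b - 16/3 ≠ 0; add g_4 = -17/8*b**3 + 1/2*b**2 + 61/6*b - 16/3 to the basis.

The other S-polynomials (S(f_2,g_3), S(f_1,g_4), S(f_2,g_4), S(g_3,g_4)) all reduce to 0 modulo the current basis, so we have a Gröbner basis.
Inter-reduce: drop elements whose leading term is divisible by another's, tail-reduce, and make monic.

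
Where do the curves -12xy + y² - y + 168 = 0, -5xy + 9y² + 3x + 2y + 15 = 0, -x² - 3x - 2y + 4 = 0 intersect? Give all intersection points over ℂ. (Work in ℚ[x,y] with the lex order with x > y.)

{(-5, -3)}

Compute a lex Gröbner basis by Buchberger's algorithm.
f_1 = -12xy + y² - y + 168, LT = xy.
f_2 = -5xy + 3x + 9y² + 2y + 15, LT = xy.
f_3 = -x² - 3x - 2y + 4, LT = x².

S(f_1,f_2): lcm = xy. S = ⅗x + 103/60y² + 29/60y - 11.
  reduce S modulo (f_1, f_2, f_3):
  remainder ⅗x + 103/60y² + 29/60y - 11 ≠ 0; add h_4 = ⅗x + 103/60y² + 29/60y - 11 to the basis.

S(f_1,f_3): lcm = x²y. S = -1/12xy² - 35/12xy - 14x - 2y² + 4y.
  reduce S modulo (f_1, f_2, f_3, h_4):
  remainder -1/144y³ + 2723/72y² + 689/48y - 595/2 ≠ 0; add h_5 = -1/144y³ + 2723/72y² + 689/48y - 595/2 to the basis.

S(f_2,f_3): lcm = x²y. S = -⅗x² - 9/5xy² - 17/5xy - 3x - 2y² + 4y.
  reduce S modulo (f_1, f_2, f_3, h_4, h_5):
  remainder -4078/5y² - 1644/5y + 6354 ≠ 0; add h_6 = -4078/5y² - 1644/5y + 6354 to the basis.

S(f_1,h_4): lcm = xy. S = -103/36y³ - 8/9y² + 221/12y - 14.
  reduce S modulo (f_1, f_2, f_3, h_4, h_5, h_6):
  remainder 1575781/4078y + 4727343/4078 ≠ 0; add h_7 = 1575781/4078y + 4727343/4078 to the basis.

The other S-polynomials (S(f_2,h_4), S(f_3,h_4), S(f_1,h_5), S(f_2,h_5), S(f_3,h_5), S(h_4,h_5), S(f_1,h_6), S(f_2,h_6), S(f_3,h_6), S(h_4,h_6), S(h_5,h_6), S(f_1,h_7), S(f_2,h_7), S(f_3,h_7), S(h_4,h_7), S(h_5,h_7), S(h_6,h_7)) all reduce to 0 modulo the current basis, so we have a Gröbner basis.
Inter-reduce: drop elements whose leading term is divisible by another's, tail-reduce, and make monic.
Reduced Gröbner basis: {x + 5, y + 3}.

The lex basis is triangular: the last element involves only y. Solving y + 3 = 0 gives y ∈ {-3}; substituting each value into the earlier elements determines the remaining variables.
  y = -3: the earlier basis element becomes x + 5 = 0, giving x = -5 — point (-5, -3).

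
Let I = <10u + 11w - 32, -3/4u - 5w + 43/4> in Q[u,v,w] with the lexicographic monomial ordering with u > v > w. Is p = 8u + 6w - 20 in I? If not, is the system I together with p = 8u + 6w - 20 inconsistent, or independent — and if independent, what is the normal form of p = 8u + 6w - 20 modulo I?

8u + 6w - 20 lies in I (it reduces to 0).

First compute the reduced Gröbner basis of I by Buchberger's algorithm.
f_1 = 10u + 11w - 32, LT = u.
f_2 = -3/4u - 5w + 43/4, LT = u.

S(f_1,f_2): lcm = u. S = -167/30w + 167/15.
  leading term w: no divisor's leading term divides it; move -167/30w to the remainder.
  leading term 1: no divisor's leading term divides it; move 167/15 to the remainder.
  remainder -167/30w + 167/15 ≠ 0; add h_3 = -167/30w + 167/15 to the basis.

The other S-polynomials (S(f_1,h_3), S(f_2,h_3)) all reduce to 0 modulo the current basis, so we have a Gröbner basis.
Inter-reduce: drop elements whose leading term is divisible by another's, tail-reduce, and make monic.
Reduced Gröbner basis: {u - 1, w - 2}.
Label its elements g_1 = u - 1, g_2 = w - 2.

Reduce p = 8u + 6w - 20 modulo G:
  leading term u: subtract (8)·g_1 from 8u + 6w - 20 → 6w - 12
  leading term w: subtract (6)·g_2 from 6w - 12 → 0
  normal form = 0.
Since the normal form is 0, p ∈ I.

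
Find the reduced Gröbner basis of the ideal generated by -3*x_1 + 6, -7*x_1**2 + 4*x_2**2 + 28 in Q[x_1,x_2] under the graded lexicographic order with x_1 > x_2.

f_1 = -3*x_1 + 6, LT = x_1.
f_2 = -7*x_1**2 + 4*x_2**2 + 28, LT = x_1**2.

S(f_1,f_2): lcm = x_1**2. S = 4/7*x_2**2 - 2*x_1 + 4.
  reduce S modulo (f_1, f_2):
  remainder 4/7*x_2**2 ≠ 0; add g_3 = 4/7*x_2**2 to the basis.

The other S-polynomials (S(f_1,g_3), S(f_2,g_3)) all reduce to 0 modulo the current basis, so we have a Gröbner basis.
Inter-reduce: drop elements whose leading term is divisible by another's, tail-reduce, and make monic.

G = {x_2**2, x_1 - 2}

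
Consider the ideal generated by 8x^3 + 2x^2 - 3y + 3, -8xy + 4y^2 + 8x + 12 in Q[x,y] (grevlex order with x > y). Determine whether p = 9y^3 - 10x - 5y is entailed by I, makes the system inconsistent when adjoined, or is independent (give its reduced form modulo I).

Adjoining 9y^3 - 10x - 5y makes the ideal the whole ring: the system is inconsistent.

First compute the reduced Gröbner basis of I by Buchberger's algorithm.
f_1 = 8x^3 + 2x^2 - 3y + 3, LT = x^3.
f_2 = -8xy + 4y^2 + 8x + 12, LT = xy.

S(f_1,f_2): lcm = x^3y. S = 1/2x^2y^2 + x^3 + 1/4x^2y + 3/2x^2 - 3/8y^2 + 3/8y.
  reduce S modulo (f_1, f_2):
  remainder 1/8y^4 + 5/16y^3 + 2x^2 + 11/16y^2 + 5/2x + 27/16y + 27/16 ≠ 0; add h_3 = 1/8y^4 + 5/16y^3 + 2x^2 + 11/16y^2 + 5/2x + 27/16y + 27/16 to the basis.

The other S-polynomials (S(f_1,h_3), S(f_2,h_3)) all reduce to 0 modulo the current basis, so we have a Gröbner basis.
Inter-reduce: drop elements whose leading term is divisible by another's, tail-reduce, and make monic.
Reduced Gröbner basis: {y^4 + 5/2y^3 + 16x^2 + 11/2y^2 + 20x + 27/2y + 27/2, x^3 + 1/4x^2 - 3/8y + 3/8, xy - 1/2y^2 - x - 3/2}.
Label its elements g_1 = y^4 + 5/2y^3 + 16x^2 + 11/2y^2 + 20x + 27/2y + 27/2, g_2 = x^3 + 1/4x^2 - 3/8y + 3/8, g_3 = xy - 1/2y^2 - x - 3/2.

Reduce p = 9y^3 - 10x - 5y modulo G:
  leading term y^3: no divisor's leading term divides it; move 9y^3 to the remainder.
  leading term x: no divisor's leading term divides it; move -10x to the remainder.
  leading term y: no divisor's leading term divides it; move -5y to the remainder.
  normal form = 9y^3 - 10x - 5y.
The normal form is nonzero, so p ∉ I. Since p minus its normal form lies in I, I + (p) = I + (r) where r = 9y^3 - 10x - 5y; decide whether this ideal is the whole ring.
Run Buchberger on G together with r (pairs among the g_i already reduce to 0 since G is a Gröbner basis):
g_1 = y^4 + 5/2y^3 + 16x^2 + 11/2y^2 + 20x + 27/2y + 27/2, LT = y^4.
g_2 = x^3 + 1/4x^2 - 3/8y + 3/8, LT = x^3.
g_3 = xy - 1/2y^2 - x - 3/2, LT = xy.
r = 9y^3 - 10x - 5y, LT = y^3.

S(g_1,r): lcm = y^4. S = 5/2y^3 + 16x^2 + 10/9xy + 109/18y^2 + 20x + 27/2y + 27/2.
  reduce S modulo (g_1, g_2, g_3, r):
  remainder 16x^2 + 119/18y^2 + 215/9x + 134/9y + 91/6 ≠ 0; add m_5 = 16x^2 + 119/18y^2 + 215/9x + 134/9y + 91/6 to the basis.

S(g_3,r): lcm = xy^3. S = -1/2y^4 - xy^2 + 10/9x^2 + 5/9xy - 3/2y^2.
  reduce S modulo (g_1, g_2, g_3, r, m_5):
  remainder -3547/1296y^2 - 2083/648x - 911/324y - 1103/432 ≠ 0; add m_6 = -3547/1296y^2 - 2083/648x - 911/324y - 1103/432 to the basis.

S(g_2,m_5): lcm = x^3. S = -119/288xy^2 - 179/144x^2 - 67/72xy - 91/96x - 3/8y + 3/8.
  reduce S modulo (g_1, g_2, g_3, r, m_5, m_6):
  remainder -4407517/9193824x + 241043/1149228y - 6697/21282 ≠ 0; add m_7 = -4407517/9193824x + 241043/1149228y - 6697/21282 to the basis.

S(g_1,m_6): lcm = y^4. S = -4166/3547xy^2 + 10447/7094y^3 + 16x^2 + 32399/7094y^2 + 20x + 27/2y + 27/2.
  reduce S modulo (g_1, g_2, g_3, r, m_5, m_6, m_7):
  remainder -6070778580/15633462799y - 5071990980/15633462799 ≠ 0; add m_8 = -6070778580/15633462799y - 5071990980/15633462799 to the basis.

S(g_3,m_6): lcm = xy^2. S = -1/2y^3 - 4166/3547x^2 - 7191/3547xy - 3309/3547x - 3/2y.
  reduce S modulo (g_1, g_2, g_3, r, m_5, m_6, m_7, m_8):
  remainder -53641680408/358884193721 ≠ 0; add m_9 = -53641680408/358884193721 to the basis.

The other S-polynomials (S(g_1,g_2), S(g_1,g_3), S(g_2,g_3), S(g_2,r), S(g_1,m_5), S(g_3,m_5), S(r,m_5), S(g_2,m_6), S(r,m_6), S(m_5,m_6), S(g_1,m_7), S(g_2,m_7), S(g_3,m_7), S(r,m_7), S(m_5,m_7), S(m_6,m_7), S(g_1,m_8), S(g_2,m_8), S(g_3,m_8), S(r,m_8), S(m_5,m_8), S(m_6,m_8), S(m_7,m_8), S(g_1,m_9), S(g_2,m_9), S(g_3,m_9), S(r,m_9), S(m_5,m_9), S(m_6,m_9), S(m_7,m_9), S(m_8,m_9)) all reduce to 0 modulo the current basis, so we have a Gröbner basis.
Inter-reduce: drop elements whose leading term is divisible by another's, tail-reduce, and make monic.
Reduced Gröbner basis: {1}.
The reduced Gröbner basis of I + (p) is {1}: the ideal is the whole ring, so the enlarged system has no common solution — adjoining p is inconsistent.

The remainder on division by a Gröbner basis is unique — it is the normal form.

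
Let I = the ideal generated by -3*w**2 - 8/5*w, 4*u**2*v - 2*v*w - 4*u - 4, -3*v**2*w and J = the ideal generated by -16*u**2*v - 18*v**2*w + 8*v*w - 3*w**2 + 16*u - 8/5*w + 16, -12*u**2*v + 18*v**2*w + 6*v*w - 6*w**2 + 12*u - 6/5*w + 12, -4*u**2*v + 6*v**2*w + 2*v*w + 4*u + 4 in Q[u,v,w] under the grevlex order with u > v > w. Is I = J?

Since reduced Gröbner bases are canonical representatives of ideals under a given ordering, it suffices to compute and compare them.
Buchberger on the first generating set:
f_1 = -3*w**2 - 8/5*w, LT = w**2.
f_2 = 4*u**2*v - 2*v*w - 4*u - 4, LT = u**2*v.
f_3 = -3*v**2*w, LT = v**2*w.

S(f_2,f_3): lcm = u**2*v**2*w. S = -1/2*v**2*w**2 - u*v*w - v*w.
  leading term v**2*w**2: subtract (1/6*v**2)·f_1 from -1/2*v**2*w**2 - u*v*w - v*w → -u*v*w + 4/15*v**2*w - v*w
  leading term u*v*w: no divisor's leading term divides it; move -u*v*w to the remainder.
  leading term v**2*w: subtract (-4/45)·f_3 from 4/15*v**2*w - v*w → -v*w
  leading term v*w: no divisor's leading term divides it; move -v*w to the remainder.
  remainder -u*v*w - v*w ≠ 0; add g_4 = -u*v*w - v*w to the basis.

S(f_2,g_4): lcm = u**2*v*w. S = -u*v*w - 1/2*v*w**2 - u*w - w.
  leading term u*v*w: subtract (1)·g_4 from -u*v*w - 1/2*v*w**2 - u*w - w → -1/2*v*w**2 - u*w + v*w - w
  leading term v*w**2: subtract (1/6*v)·f_1 from -1/2*v*w**2 - u*w + v*w - w → -u*w + 19/15*v*w - w
  leading term u*w: no divisor's leading term divides it; move -u*w to the remainder.
  leading term v*w: no divisor's leading term divides it; move 19/15*v*w to the remainder.
  leading term w: no divisor's leading term divides it; move -w to the remainder.
  remainder -u*w + 19/15*v*w - w ≠ 0; add g_5 = -u*w + 19/15*v*w - w to the basis.

The other S-polynomials (S(f_1,f_2), S(f_1,f_3), S(f_1,g_4), S(f_3,g_4), S(f_1,g_5), S(f_2,g_5), S(f_3,g_5), S(g_4,g_5)) all reduce to 0 modulo the current basis, so we have a Gröbner basis.
Inter-reduce: drop elements whose leading term is divisible by another's, tail-reduce, and make monic.
Reduced Gröbner basis: {u**2*v - 1/2*v*w - u - 1, v**2*w, u*w - 19/15*v*w + w, w**2 + 8/15*w}.

Buchberger on the second generating set:
h_1 = -16*u**2*v - 18*v**2*w + 8*v*w - 3*w**2 + 16*u - 8/5*w + 16, LT = u**2*v.
h_2 = -12*u**2*v + 18*v**2*w + 6*v*w - 6*w**2 + 12*u - 6/5*w + 12, LT = u**2*v.
h_3 = -4*u**2*v + 6*v**2*w + 2*v*w + 4*u + 4, LT = u**2*v.

S(h_1,h_2): lcm = u**2*v. S = 21/8*v**2*w - 5/16*w**2.
  leading term v**2*w: no divisor's leading term divides it; move 21/8*v**2*w to the remainder.
  leading term w**2: no divisor's leading term divides it; move -5/16*w**2 to the remainder.
  remainder 21/8*v**2*w - 5/16*w**2 ≠ 0; add k_4 = 21/8*v**2*w - 5/16*w**2 to the basis.

S(h_1,h_3): lcm = u**2*v. S = 21/8*v**2*w + 3/16*w**2 + 1/10*w.
  leading term v**2*w: subtract (1)·k_4 from 21/8*v**2*w + 3/16*w**2 + 1/10*w → 1/2*w**2 + 1/10*w
  leading term w**2: no divisor's leading term divides it; move 1/2*w**2 to the remainder.
  leading term w: no divisor's leading term divides it; move 1/10*w to the remainder.
  remainder 1/2*w**2 + 1/10*w ≠ 0; add k_5 = 1/2*w**2 + 1/10*w to the basis.

S(h_1,k_4): lcm = u**2*v**2*w. S = 9/8*v**3*w**2 + 5/42*u**2*w**2 - 1/2*v**2*w**2 + 3/16*v*w**3 - u*v*w + 1/10*v*w**2 - v*w.
  leading term v**3*w**2: subtract (3/7*v*w)·k_4 from 9/8*v**3*w**2 + 5/42*u**2*w**2 - 1/2*v**2*w**2 + 3/16*v*w**3 - u*v*w + 1/10*v*w**2 - v*w → 5/42*u**2*w**2 - 1/2*v**2*w**2 + 9/28*v*w**3 - u*v*w + 1/10*v*w**2 - v*w
  leading term u**2*w**2: subtract (5/21*u**2)·k_5 from 5/42*u**2*w**2 - 1/2*v**2*w**2 + 9/28*v*w**3 - u*v*w + 1/10*v*w**2 - v*w → -1/2*v**2*w**2 + 9/28*v*w**3 - 1/42*u**2*w - u*v*w + 1/10*v*w**2 - v*w
  leading term v**2*w**2: subtract (-4/21*w)·k_4 from -1/2*v**2*w**2 + 9/28*v*w**3 - 1/42*u**2*w - u*v*w + 1/10*v*w**2 - v*w → 9/28*v*w**3 - 1/42*u**2*w - u*v*w + 1/10*v*w**2 - 5/84*w**3 - v*w
  leading term v*w**3: subtract (9/14*v*w)·k_5 from 9/28*v*w**3 - 1/42*u**2*w - u*v*w + 1/10*v*w**2 - 5/84*w**3 - v*w → -1/42*u**2*w - u*v*w + 1/28*v*w**2 - 5/84*w**3 - v*w
  leading term u**2*w: no divisor's leading term divides it; move -1/42*u**2*w to the remainder.
  leading term u*v*w: no divisor's leading term divides it; move -u*v*w to the remainder.
  leading term v*w**2: subtract (1/14*v)·k_5 from 1/28*v*w**2 - 5/84*w**3 - v*w → -5/84*w**3 - 141/140*v*w
  leading term w**3: subtract (-5/42*w)·k_5 from -5/84*w**3 - 141/140*v*w → -141/140*v*w + 1/84*w**2
  leading term v*w: no divisor's leading term divides it; move -141/140*v*w to the remainder.
  leading term w**2: subtract (1/42)·k_5 from 1/84*w**2 → -1/420*w
  leading term w: no divisor's leading term divides it; move -1/420*w to the remainder.
  remainder -1/42*u**2*w - u*v*w - 141/140*v*w - 1/420*w ≠ 0; add k_6 = -1/42*u**2*w - u*v*w - 141/140*v*w - 1/420*w to the basis.

The other S-polynomials (S(h_2,h_3), S(h_2,k_4), S(h_3,k_4), S(h_1,k_5), S(h_2,k_5), S(h_3,k_5), S(k_4,k_5), S(h_1,k_6), S(h_2,k_6), S(h_3,k_6), S(k_4,k_6), S(k_5,k_6)) all reduce to 0 modulo the current basis, so we have a Gröbner basis.
Inter-reduce: drop elements whose leading term is divisible by another's, tail-reduce, and make monic.
Reduced Gröbner basis: {u**2*v - 1/2*v*w - u + 1/28*w - 1, u**2*w + 42*u*v*w + 423/10*v*w + 1/10*w, v**2*w + 1/42*w, w**2 + 1/5*w}.

The bases are distinct; the ideals are different.

No, the ideals differ.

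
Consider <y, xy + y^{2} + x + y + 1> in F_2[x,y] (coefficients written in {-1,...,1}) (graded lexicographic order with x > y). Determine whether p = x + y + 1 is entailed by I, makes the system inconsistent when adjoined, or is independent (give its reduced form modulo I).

x + y + 1 lies in I (it reduces to 0).

First compute the reduced Gröbner basis of I by Buchberger's algorithm.
f_1 = y, LT = y.
f_2 = xy + y^{2} + x + y + 1, LT = xy.

S(f_1,f_2): lcm = xy. S = y^{2} + x + y + 1.
  leading term y^{2}: subtract (y)·f_1 from y^{2} + x + y + 1 → x + y + 1
  leading term x: no divisor's leading term divides it; move x to the remainder.
  leading term y: subtract (1)·f_1 from y + 1 → 1
  leading term 1: no divisor's leading term divides it; move 1 to the remainder.
  remainder x + 1 ≠ 0; add h_3 = x + 1 to the basis.

S(f_1,h_3): leading monomials are coprime, so the S-polynomial reduces to 0 (Buchberger's first criterion).
S(f_2,h_3): lcm = xy. S = y^{2} + x + 1.
  leading term y^{2}: subtract (y)·f_1 from y^{2} + x + 1 → x + 1
  leading term x: subtract (1)·h_3 from x + 1 → 0
  remainder 0.

Every S-polynomial of the final basis reduces to 0, so we have a Gröbner basis.
Inter-reduce: drop elements whose leading term is divisible by another's, tail-reduce, and make monic.
Reduced Gröbner basis: {x + 1, y}.
Label its elements g_1 = x + 1, g_2 = y.

Reduce p = x + y + 1 modulo G:
  leading term x: subtract (1)·g_1 from x + y + 1 → y
  leading term y: subtract (1)·g_2 from y → 0
  normal form = 0.
Since the normal form is 0, p ∈ I.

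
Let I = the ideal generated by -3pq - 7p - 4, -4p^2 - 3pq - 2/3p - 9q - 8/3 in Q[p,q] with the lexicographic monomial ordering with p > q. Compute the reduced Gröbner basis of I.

G = {p - 27/16q^2 - 59/16q - 1, q^3 + 122/27q^2 + 461/81q + 176/81}

The reduced Gröbner basis is the canonical form of the ideal for this ordering.

f_1 = -3pq - 7p - 4, LT = pq.
f_2 = -4p^2 - 3pq - 2/3p - 9q - 8/3, LT = p^2.

S(f_1,f_2): lcm = p^2q. S = 7/3p^2 - 3/4pq^2 - 1/6pq + 4/3p - 9/4q^2 - 2/3q.
  reduce S modulo (f_1, f_2):
  remainder 4/3p - 9/4q^2 - 59/12q - 4/3 ≠ 0; add g_3 = 4/3p - 9/4q^2 - 59/12q - 4/3 to the basis.

S(f_1,g_3): lcm = pq. S = 7/3p + 27/16q^3 + 59/16q^2 + q + 4/3.
  reduce S modulo (f_1, f_2, g_3):
  remainder 27/16q^3 + 61/8q^2 + 461/48q + 11/3 ≠ 0; add g_4 = 27/16q^3 + 61/8q^2 + 461/48q + 11/3 to the basis.

The other S-polynomials (S(f_2,g_3), S(f_1,g_4), S(f_2,g_4), S(g_3,g_4)) all reduce to 0 modulo the current basis, so we have a Gröbner basis.
Inter-reduce: drop elements whose leading term is divisible by another's, tail-reduce, and make monic.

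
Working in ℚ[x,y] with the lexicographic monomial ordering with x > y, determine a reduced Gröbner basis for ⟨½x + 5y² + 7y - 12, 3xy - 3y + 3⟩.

G = {x + 10y² + 14y - 24, y³ + 7/5y² - 23/10y - 1/10}

f_1 = ½x + 5y² + 7y - 12, LT = x.
f_2 = 3xy - 3y + 3, LT = xy.

S(f_1,f_2): lcm = xy. S = 10y³ + 14y² - 23y - 1.
  leading term y³: no divisor's leading term divides it; move 10y³ to the remainder.
  leading term y²: no divisor's leading term divides it; move 14y² to the remainder.
  leading term y: no divisor's leading term divides it; move -23y to the remainder.
  leading term 1: no divisor's leading term divides it; move -1 to the remainder.
  remainder 10y³ + 14y² - 23y - 1 ≠ 0; add g_3 = 10y³ + 14y² - 23y - 1 to the basis.

S(f_1,g_3): leading monomials are coprime, so the S-polynomial reduces to 0 (Buchberger's first criterion).
S(f_2,g_3): lcm = xy³. S = -7/5xy² + 23/10xy + 1/10x - y³ + y².
  leading term xy²: subtract (-14/5y²)·f_1 from -7/5xy² + 23/10xy + 1/10x - y³ + y² → 23/10xy + 1/10x + 14y⁴ + 93/5y³ - 163/5y²
  leading term xy: subtract (23/5y)·f_1 from 23/10xy + 1/10x + 14y⁴ + 93/5y³ - 163/5y² → 1/10x + 14y⁴ - 22/5y³ - 324/5y² + 276/5y
  leading term x: subtract (⅕)·f_1 from 1/10x + 14y⁴ - 22/5y³ - 324/5y² + 276/5y → 14y⁴ - 22/5y³ - 329/5y² + 269/5y + 12/5
  leading term y⁴: subtract (7/5y)·g_3 from 14y⁴ - 22/5y³ - 329/5y² + 269/5y + 12/5 → -24y³ - 168/5y² + 276/5y + 12/5
  leading term y³: subtract (-12/5)·g_3 from -24y³ - 168/5y² + 276/5y + 12/5 → 0
  remainder 0.

Every S-polynomial of the final basis reduces to 0, so we have a Gröbner basis.
Inter-reduce: drop elements whose leading term is divisible by another's, tail-reduce, and make monic.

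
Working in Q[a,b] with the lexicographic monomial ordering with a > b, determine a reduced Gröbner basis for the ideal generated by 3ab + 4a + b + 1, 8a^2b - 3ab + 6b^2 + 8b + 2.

f_1 = 3ab + 4a + b + 1, LT = ab.
f_2 = 8a^2b - 3ab + 6b^2 + 8b + 2, LT = a^2b.

S(f_1,f_2): lcm = a^2b. S = 4/3a^2 + 17/24ab + 1/3a - 3/4b^2 - b - 1/4.
  reduce S modulo (f_1, f_2):
  remainder 4/3a^2 - 11/18a - 3/4b^2 - 89/72b - 35/72 ≠ 0; add g_3 = 4/3a^2 - 11/18a - 3/4b^2 - 89/72b - 35/72 to the basis.

S(f_1,g_3): lcm = a^2b. S = 4/3a^2 + 19/24ab + 1/3a + 9/16b^3 + 89/96b^2 + 35/96b.
  reduce S modulo (f_1, f_2, g_3):
  remainder -1/9a + 9/16b^3 + 161/96b^2 + 385/288b + 2/9 ≠ 0; add g_4 = -1/9a + 9/16b^3 + 161/96b^2 + 385/288b + 2/9 to the basis.

S(f_1,g_4): lcm = ab. S = 4/3a + 81/16b^4 + 483/32b^3 + 385/32b^2 + 7/3b + 1/3.
  reduce S modulo (f_1, f_2, g_3, g_4):
  remainder 81/16b^4 + 699/32b^3 + 1029/32b^2 + 147/8b + 3 ≠ 0; add g_5 = 81/16b^4 + 699/32b^3 + 1029/32b^2 + 147/8b + 3 to the basis.

The other S-polynomials (S(f_2,g_3), S(f_2,g_4), S(g_3,g_4), S(f_1,g_5), S(f_2,g_5), S(g_3,g_5), S(g_4,g_5)) all reduce to 0 modulo the current basis, so we have a Gröbner basis.
Inter-reduce: drop elements whose leading term is divisible by another's, tail-reduce, and make monic.

G = {a - 81/16b^3 - 483/32b^2 - 385/32b - 2, b^4 + 233/54b^3 + 343/54b^2 + 98/27b + 16/27}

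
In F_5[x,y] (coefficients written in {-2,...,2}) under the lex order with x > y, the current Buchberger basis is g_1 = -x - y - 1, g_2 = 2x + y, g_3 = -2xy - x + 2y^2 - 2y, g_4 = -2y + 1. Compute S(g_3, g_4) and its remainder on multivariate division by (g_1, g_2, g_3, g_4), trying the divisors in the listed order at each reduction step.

lcm(LM(g_3), LM(g_4)) = xy.
S = (lcm/LT(g_3))·g_3 − (lcm/LT(g_4))·g_4 = x - y^2 + y.
Reduce S modulo (g_1, g_2, g_3, g_4) in that order:
  leading term x: subtract (-1)·g_1 from x - y^2 + y → -y^2 - 1
  leading term y^2: subtract (-2y)·g_4 from -y^2 - 1 → 2y - 1
  leading term y: subtract (-1)·g_4 from 2y - 1 → 0
The remainder is 0, so this S-polynomial contributes no new basis element.

S(g_3, g_4) = x - y^2 + y; remainder on division = 0.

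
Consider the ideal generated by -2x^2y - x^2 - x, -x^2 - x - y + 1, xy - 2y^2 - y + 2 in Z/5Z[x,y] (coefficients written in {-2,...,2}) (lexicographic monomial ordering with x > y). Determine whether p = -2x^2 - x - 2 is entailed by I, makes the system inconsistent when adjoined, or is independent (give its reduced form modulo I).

-2x^2 - x - 2 lies in I (it reduces to 0).

First compute the reduced Gröbner basis of I by Buchberger's algorithm.
f_1 = -2x^2y - x^2 - x, LT = x^2y.
f_2 = -x^2 - x - y + 1, LT = x^2.
f_3 = xy - 2y^2 - y + 2, LT = xy.

S(f_1,f_2): lcm = x^2y. S = -2x^2 - xy - 2x - y^2 + y.
  leading term x^2: subtract (2)·f_2 from -2x^2 - xy - 2x - y^2 + y → -xy - y^2 - 2y - 2
  leading term xy: subtract (-1)·f_3 from -xy - y^2 - 2y - 2 → 2y^2 + 2y
  leading term y^2: no divisor's leading term divides it; move 2y^2 to the remainder.
  leading term y: no divisor's leading term divides it; move 2y to the remainder.
  remainder 2y^2 + 2y ≠ 0; add h_4 = 2y^2 + 2y to the basis.

S(f_1,f_3): lcm = x^2y. S = -2x^2 + 2xy^2 + xy + x.
  leading term x^2: subtract (2)·f_2 from -2x^2 + 2xy^2 + xy + x → 2xy^2 + xy - 2x + 2y - 2
  leading term xy^2: subtract (2y)·f_3 from 2xy^2 + xy - 2x + 2y - 2 → xy - 2x - y^3 + 2y^2 - 2y - 2
  leading term xy: subtract (1)·f_3 from xy - 2x - y^3 + 2y^2 - 2y - 2 → -2x - y^3 - y^2 - y + 1
  leading term x: no divisor's leading term divides it; move -2x to the remainder.
  leading term y^3: subtract (2y)·h_4 from -y^3 - y^2 - y + 1 → -y + 1
  leading term y: no divisor's leading term divides it; move -y to the remainder.
  leading term 1: no divisor's leading term divides it; move 1 to the remainder.
  remainder -2x - y + 1 ≠ 0; add h_5 = -2x - y + 1 to the basis.

S(f_1,h_4): lcm = x^2y^2. S = 2x^2y - 2xy.
  leading term x^2y: subtract (-1)·f_1 from 2x^2y - 2xy → -x^2 - 2xy - x
  leading term x^2: subtract (1)·f_2 from -x^2 - 2xy - x → -2xy + y - 1
  leading term xy: subtract (-2)·f_3 from -2xy + y - 1 → y^2 - y - 2
  leading term y^2: subtract (-2)·h_4 from y^2 - y - 2 → -2y - 2
  leading term y: no divisor's leading term divides it; move -2y to the remainder.
  leading term 1: no divisor's leading term divides it; move -2 to the remainder.
  remainder -2y - 2 ≠ 0; add h_6 = -2y - 2 to the basis.

The other S-polynomials (S(f_2,f_3), S(f_2,h_4), S(f_3,h_4), S(f_1,h_5), S(f_2,h_5), S(f_3,h_5), S(h_4,h_5), S(f_1,h_6), S(f_2,h_6), S(f_3,h_6), S(h_4,h_6), S(h_5,h_6)) all reduce to 0 modulo the current basis, so we have a Gröbner basis.
Inter-reduce: drop elements whose leading term is divisible by another's, tail-reduce, and make monic.
Reduced Gröbner basis: {x - 1, y + 1}.
Label its elements g_1 = x - 1, g_2 = y + 1.

Reduce p = -2x^2 - x - 2 modulo G:
  leading term x^2: subtract (-2x)·g_1 from -2x^2 - x - 2 → 2x - 2
  leading term x: subtract (2)·g_1 from 2x - 2 → 0
  normal form = 0.
Since the normal form is 0, p ∈ I.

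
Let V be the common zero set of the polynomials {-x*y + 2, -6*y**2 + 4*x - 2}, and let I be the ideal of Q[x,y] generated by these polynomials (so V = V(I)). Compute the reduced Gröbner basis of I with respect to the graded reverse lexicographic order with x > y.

G = {x**2 - 1/2*x - 3*y, x*y - 2, y**2 - 2/3*x + 1/3}

This is the nonlinear analogue of row-reducing a linear system.

f_1 = -x*y + 2, LT = x*y.
f_2 = -6*y**2 + 4*x - 2, LT = y**2.

S(f_1,f_2): lcm = x*y**2. S = 2/3*x**2 - 1/3*x - 2*y.
  leading term x**2: no divisor's leading term divides it; move 2/3*x**2 to the remainder.
  leading term x: no divisor's leading term divides it; move -1/3*x to the remainder.
  leading term y: no divisor's leading term divides it; move -2*y to the remainder.
  remainder 2/3*x**2 - 1/3*x - 2*y ≠ 0; add g_3 = 2/3*x**2 - 1/3*x - 2*y to the basis.

The other S-polynomials (S(f_1,g_3), S(f_2,g_3)) all reduce to 0 modulo the current basis, so we have a Gröbner basis.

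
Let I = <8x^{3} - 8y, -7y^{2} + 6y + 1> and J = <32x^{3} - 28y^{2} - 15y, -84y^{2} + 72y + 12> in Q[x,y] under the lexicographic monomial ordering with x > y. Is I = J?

Since reduced Gröbner bases are canonical representatives of ideals under a given ordering, it suffices to compute and compare them.
Buchberger on the first generating set:
f_1 = 8x^{3} - 8y, LT = x^{3}.
f_2 = -7y^{2} + 6y + 1, LT = y^{2}.

S(f_1,f_2): leading monomials are coprime, so the S-polynomial reduces to 0 (Buchberger's first criterion).
Every S-polynomial of the final basis reduces to 0, so we have a Gröbner basis.
Inter-reduce: drop elements whose leading term is divisible by another's, tail-reduce, and make monic.
Reduced Gröbner basis: {x^{3} - y, y^{2} - \tfrac{6}{7}y - \tfrac{1}{7}}.

Buchberger on the second generating set:
h_1 = 32x^{3} - 28y^{2} - 15y, LT = x^{3}.
h_2 = -84y^{2} + 72y + 12, LT = y^{2}.

S(h_1,h_2): leading monomials are coprime, so the S-polynomial reduces to 0 (Buchberger's first criterion).
Every S-polynomial of the final basis reduces to 0, so we have a Gröbner basis.
Inter-reduce: drop elements whose leading term is divisible by another's, tail-reduce, and make monic.
Reduced Gröbner basis: {x^{3} - \tfrac{39}{32}y - \tfrac{1}{8}, y^{2} - \tfrac{6}{7}y - \tfrac{1}{7}}.

The bases are distinct; the ideals are different.

No, the ideals differ.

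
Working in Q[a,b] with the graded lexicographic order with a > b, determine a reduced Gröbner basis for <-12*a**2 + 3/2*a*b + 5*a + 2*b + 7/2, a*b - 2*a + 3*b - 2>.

G = {a**2 - 2/3*a + 5/24*b - 13/24, a*b - 2*a + 3*b - 2, b**2 - 96/5*a + 241/5*b - 30}

f_1 = -12*a**2 + 3/2*a*b + 5*a + 2*b + 7/2, LT = a**2.
f_2 = a*b - 2*a + 3*b - 2, LT = a*b.

S(f_1,f_2): lcm = a**2*b. S = -1/8*a*b**2 + 2*a**2 - 41/12*a*b - 1/6*b**2 + 2*a - 7/24*b.
  reduce S modulo (f_1, f_2):
  remainder 5/24*b**2 - 4*a + 241/24*b - 25/4 ≠ 0; add g_3 = 5/24*b**2 - 4*a + 241/24*b - 25/4 to the basis.

The other S-polynomials (S(f_1,g_3), S(f_2,g_3)) all reduce to 0 modulo the current basis, so we have a Gröbner basis.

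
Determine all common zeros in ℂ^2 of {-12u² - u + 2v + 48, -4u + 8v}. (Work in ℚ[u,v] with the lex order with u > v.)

Compute a lex Gröbner basis by Buchberger's algorithm.
f_1 = -12u² - u + 2v + 48, LT = u².
f_2 = -4u + 8v, LT = u.

S(f_1,f_2): lcm = u². S = 2uv + 1/12u - ⅙v - 4.
  leading term uv: subtract (-½v)·f_2 from 2uv + 1/12u - ⅙v - 4 → 1/12u + 4v² - ⅙v - 4
  leading term u: subtract (-1/48)·f_2 from 1/12u + 4v² - ⅙v - 4 → 4v² - 4
  leading term v²: no divisor's leading term divides it; move 4v² to the remainder.
  leading term 1: no divisor's leading term divides it; move -4 to the remainder.
  remainder 4v² - 4 ≠ 0; add h_3 = 4v² - 4 to the basis.

S(f_1,h_3): leading monomials are coprime, so the S-polynomial reduces to 0 (Buchberger's first criterion).
S(f_2,h_3): leading monomials are coprime, so the S-polynomial reduces to 0 (Buchberger's first criterion).
Every S-polynomial of the final basis reduces to 0, so we have a Gröbner basis.
Inter-reduce: drop elements whose leading term is divisible by another's, tail-reduce, and make monic.
Reduced Gröbner basis: {u - 2v, v² - 1}.

From the last basis element, v² - 1 = 0, so v takes values in {-1, 1}. Each choice, substituted upward through the basis, yields the corresponding point(s) of the solution set.
  v = -1: the earlier basis element becomes u + 2 = 0, giving u = -2 — point (-2, -1).
  v = 1: the earlier basis element becomes u - 2 = 0, giving u = 2 — point (2, 1).
Each listed point satisfies every original equation (direct substitution).

{(-2, -1), (2, 1)}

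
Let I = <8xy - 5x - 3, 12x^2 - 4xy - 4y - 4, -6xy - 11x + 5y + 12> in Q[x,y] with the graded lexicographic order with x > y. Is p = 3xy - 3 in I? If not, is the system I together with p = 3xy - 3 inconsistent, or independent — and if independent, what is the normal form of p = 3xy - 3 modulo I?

3xy - 3 lies in I (it reduces to 0).

First compute the reduced Gröbner basis of I by Buchberger's algorithm.
f_1 = 8xy - 5x - 3, LT = xy.
f_2 = 12x^2 - 4xy - 4y - 4, LT = x^2.
f_3 = -6xy - 11x + 5y + 12, LT = xy.

S(f_1,f_2): lcm = x^2y. S = 1/3xy^2 - 5/8x^2 + 1/3y^2 - 3/8x + 1/3y.
  leading term xy^2: subtract (1/24y)·f_1 from 1/3xy^2 - 5/8x^2 + 1/3y^2 - 3/8x + 1/3y → -5/8x^2 + 5/24xy + 1/3y^2 - 3/8x + 11/24y
  leading term x^2: subtract (-5/96)·f_2 from -5/8x^2 + 5/24xy + 1/3y^2 - 3/8x + 11/24y → 1/3y^2 - 3/8x + 1/4y - 5/24
  leading term y^2: no divisor's leading term divides it; move 1/3y^2 to the remainder.
  leading term x: no divisor's leading term divides it; move -3/8x to the remainder.
  leading term y: no divisor's leading term divides it; move 1/4y to the remainder.
  leading term 1: no divisor's leading term divides it; move -5/24 to the remainder.
  remainder 1/3y^2 - 3/8x + 1/4y - 5/24 ≠ 0; add h_4 = 1/3y^2 - 3/8x + 1/4y - 5/24 to the basis.

S(f_1,f_3): lcm = xy. S = -59/24x + 5/6y + 13/8.
  leading term x: no divisor's leading term divides it; move -59/24x to the remainder.
  leading term y: no divisor's leading term divides it; move 5/6y to the remainder.
  leading term 1: no divisor's leading term divides it; move 13/8 to the remainder.
  remainder -59/24x + 5/6y + 13/8 ≠ 0; add h_5 = -59/24x + 5/6y + 13/8 to the basis.

S(f_2,f_3): lcm = x^2y. S = -1/3xy^2 - 11/6x^2 + 5/6xy - 1/3y^2 + 2x - 1/3y.
  leading term xy^2: subtract (-1/24y)·f_1 from -1/3xy^2 - 11/6x^2 + 5/6xy - 1/3y^2 + 2x - 1/3y → -11/6x^2 + 5/8xy - 1/3y^2 + 2x - 11/24y
  leading term x^2: subtract (-11/72)·f_2 from -11/6x^2 + 5/8xy - 1/3y^2 + 2x - 11/24y → 1/72xy - 1/3y^2 + 2x - 77/72y - 11/18
  leading term xy: subtract (1/576)·f_1 from 1/72xy - 1/3y^2 + 2x - 77/72y - 11/18 → -1/3y^2 + 1157/576x - 77/72y - 349/576
  leading term y^2: subtract (-1)·h_4 from -1/3y^2 + 1157/576x - 77/72y - 349/576 → 941/576x - 59/72y - 469/576
  leading term x: subtract (-941/1416)·h_5 from 941/576x - 59/72y - 469/576 → -2257/8496y + 2257/8496
  leading term y: no divisor's leading term divides it; move -2257/8496y to the remainder.
  leading term 1: no divisor's leading term divides it; move 2257/8496 to the remainder.
  remainder -2257/8496y + 2257/8496 ≠ 0; add h_6 = -2257/8496y + 2257/8496 to the basis.

The other S-polynomials (S(f_1,h_4), S(f_2,h_4), S(f_3,h_4), S(f_1,h_5), S(f_2,h_5), S(f_3,h_5), S(h_4,h_5), S(f_1,h_6), S(f_2,h_6), S(f_3,h_6), S(h_4,h_6), S(h_5,h_6)) all reduce to 0 modulo the current basis, so we have a Gröbner basis.
Inter-reduce: drop elements whose leading term is divisible by another's, tail-reduce, and make monic.
Reduced Gröbner basis: {x - 1, y - 1}.
Label its elements g_1 = x - 1, g_2 = y - 1.

Reduce p = 3xy - 3 modulo G:
  leading term xy: subtract (3y)·g_1 from 3xy - 3 → 3y - 3
  leading term y: subtract (3)·g_2 from 3y - 3 → 0
  normal form = 0.
Since the normal form is 0, p ∈ I.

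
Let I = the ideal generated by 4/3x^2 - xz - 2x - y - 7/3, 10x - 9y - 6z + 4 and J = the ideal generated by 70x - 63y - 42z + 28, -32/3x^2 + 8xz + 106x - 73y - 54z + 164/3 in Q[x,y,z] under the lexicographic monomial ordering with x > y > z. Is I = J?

Yes, the ideals are equal.

Two ideals are equal iff their reduced Gröbner bases coincide (the reduced basis is unique for a fixed ordering).
Buchberger on the first generating set:
f_1 = 4/3x^2 - xz - 2x - y - 7/3, LT = x^2.
f_2 = 10x - 9y - 6z + 4, LT = x.

S(f_1,f_2): lcm = x^2. S = 9/10xy - 3/20xz - 19/10x - 3/4y - 7/4.
  reduce S modulo (f_1, f_2):
  remainder 81/100y^2 + 81/200yz - 141/50y - 9/100z^2 - 27/25z - 99/100 ≠ 0; add g_3 = 81/100y^2 + 81/200yz - 141/50y - 9/100z^2 - 27/25z - 99/100 to the basis.

The other S-polynomials (S(f_1,g_3), S(f_2,g_3)) all reduce to 0 modulo the current basis, so we have a Gröbner basis.
Inter-reduce: drop elements whose leading term is divisible by another's, tail-reduce, and make monic.
Reduced Gröbner basis: {x - 9/10y - 3/5z + 2/5, y^2 + 1/2yz - 94/27y - 1/9z^2 - 4/3z - 11/9}.

Buchberger on the second generating set:
h_1 = 70x - 63y - 42z + 28, LT = x.
h_2 = -32/3x^2 + 8xz + 106x - 73y - 54z + 164/3, LT = x^2.

S(h_1,h_2): lcm = x^2. S = -9/10xy + 3/20xz + 827/80x - 219/32y - 81/16z + 41/8.
  reduce S modulo (h_1, h_2):
  remainder -81/100y^2 - 81/200yz + 141/50y + 9/100z^2 + 27/25z + 99/100 ≠ 0; add k_3 = -81/100y^2 - 81/200yz + 141/50y + 9/100z^2 + 27/25z + 99/100 to the basis.

The other S-polynomials (S(h_1,k_3), S(h_2,k_3)) all reduce to 0 modulo the current basis, so we have a Gröbner basis.
Inter-reduce: drop elements whose leading term is divisible by another's, tail-reduce, and make monic.
Reduced Gröbner basis: {x - 9/10y - 3/5z + 2/5, y^2 + 1/2yz - 94/27y - 1/9z^2 - 4/3z - 11/9}.

These coincide, so the ideals are equal.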